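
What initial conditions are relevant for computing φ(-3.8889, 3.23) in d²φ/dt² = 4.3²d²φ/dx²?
Domain of dependence: [-17.7779, 10.0001]. Signals travel at speed 4.3, so data within |x - -3.8889| ≤ 4.3·3.23 = 13.889 can reach the point.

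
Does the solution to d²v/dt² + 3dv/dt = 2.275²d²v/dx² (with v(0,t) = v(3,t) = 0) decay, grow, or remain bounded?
v → 0. Damping (γ=3) dissipates energy; oscillations decay exponentially.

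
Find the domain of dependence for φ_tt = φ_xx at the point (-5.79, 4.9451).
Domain of dependence: [-10.7351, -0.8449]. Signals travel at speed 1, so data within |x - -5.79| ≤ 1·4.9451 = 4.9451 can reach the point.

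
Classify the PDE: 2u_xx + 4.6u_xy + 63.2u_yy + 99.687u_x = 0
A = 2, B = 4.6, C = 63.2. Discriminant B² - 4AC = -484.44. Since -484.44 < 0, elliptic.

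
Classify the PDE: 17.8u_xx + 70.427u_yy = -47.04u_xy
Rewriting in standard form: 17.8u_xx + 47.04u_xy + 70.427u_yy = 0. A = 17.8, B = 47.04, C = 70.427. Discriminant B² - 4AC = -2801.6408. Since -2801.6408 < 0, elliptic.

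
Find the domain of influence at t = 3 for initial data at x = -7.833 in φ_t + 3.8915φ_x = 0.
At x = 3.8415. The characteristic carries data from (-7.833, 0) to (3.8415, 3).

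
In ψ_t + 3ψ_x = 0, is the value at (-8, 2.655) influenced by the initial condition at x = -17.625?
No. Only data at x = -15.965 affects (-8, 2.655). Advection has one-way propagation along characteristics.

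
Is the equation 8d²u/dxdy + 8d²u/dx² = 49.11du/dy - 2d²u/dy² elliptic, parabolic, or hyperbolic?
Rewriting in standard form: 8d²u/dx² + 8d²u/dxdy + 2d²u/dy² - 49.11du/dy = 0. Computing B² - 4AC with A = 8, B = 8, C = 2: discriminant = 0 (zero). Answer: parabolic.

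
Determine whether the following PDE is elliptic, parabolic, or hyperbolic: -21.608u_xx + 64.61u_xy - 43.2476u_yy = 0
Coefficients: A = -21.608, B = 64.61, C = -43.2476. B² - 4AC = 436.4755368, which is positive, so the equation is hyperbolic.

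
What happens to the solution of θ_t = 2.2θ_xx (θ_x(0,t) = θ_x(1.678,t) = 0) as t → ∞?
θ → constant (steady state). Heat is conserved (no flux at boundaries); solution approaches the spatial average.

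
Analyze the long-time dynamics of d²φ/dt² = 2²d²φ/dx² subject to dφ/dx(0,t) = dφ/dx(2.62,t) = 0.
Long-time behavior: φ oscillates about a mean that drifts linearly in t (generically unbounded; no decay). There is no damping, so the nonconstant modes persist as standing waves (energy conserved, no decay). But with Neumann conditions at both ends the constant mode has eigenvalue 0: the spatial mean M(t) of φ satisfies M'' = 0, so M(t) = M(0) + M'(0)·t. Unless the initial velocity has zero mean (∫φ_t(x,0)dx = 0), the solution grows linearly in t (unbounded, though not exponentially); if it does have zero mean, the solution stays bounded and simply oscillates.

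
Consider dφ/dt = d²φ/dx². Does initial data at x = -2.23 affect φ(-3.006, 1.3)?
Yes, for any finite x. The heat equation has infinite propagation speed, so all initial data affects all points at any t > 0.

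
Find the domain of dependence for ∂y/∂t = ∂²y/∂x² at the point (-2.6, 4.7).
The entire real line. The heat equation has infinite propagation speed: any initial disturbance instantly affects all points (though exponentially small far away).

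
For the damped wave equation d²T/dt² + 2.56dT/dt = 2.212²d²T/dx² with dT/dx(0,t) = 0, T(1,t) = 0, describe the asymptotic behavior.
T → 0. Damping (γ=2.56) dissipates energy; oscillations decay exponentially.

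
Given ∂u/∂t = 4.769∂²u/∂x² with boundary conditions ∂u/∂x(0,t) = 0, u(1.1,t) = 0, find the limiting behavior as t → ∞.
u → 0. Heat escapes through the Dirichlet boundary.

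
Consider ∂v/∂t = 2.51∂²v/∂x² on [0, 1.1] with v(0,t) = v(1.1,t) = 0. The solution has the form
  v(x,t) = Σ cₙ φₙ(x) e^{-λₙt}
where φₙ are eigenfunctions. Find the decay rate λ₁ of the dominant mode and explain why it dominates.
Eigenvalues: λₙ = 2.51n²π²/1.1².
First three modes:
  n=1: λ₁ = 2.51π²/1.1² ≈ 20.473
  n=2: λ₂ = 10.04π²/1.1² ≈ 81.893 (4× faster decay)
  n=3: λ₃ = 22.59π²/1.1² ≈ 184.26 (9× faster decay)
As t → ∞, higher modes decay exponentially faster. The n=1 mode dominates: v ~ c₁ sin(πx/1.1) e^{-λ₁t}.
Decay rate: λ₁ = 2.51π²/1.1² ≈ 20.473.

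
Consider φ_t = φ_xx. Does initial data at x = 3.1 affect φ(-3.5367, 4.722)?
Yes, for any finite x. The heat equation has infinite propagation speed, so all initial data affects all points at any t > 0.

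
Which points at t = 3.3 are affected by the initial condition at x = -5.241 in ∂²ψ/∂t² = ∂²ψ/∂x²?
Domain of influence: [-8.541, -1.941]. Data at x = -5.241 spreads outward at speed 1.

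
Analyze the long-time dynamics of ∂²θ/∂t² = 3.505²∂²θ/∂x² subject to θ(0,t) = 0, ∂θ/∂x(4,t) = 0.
Long-time behavior: θ oscillates (no decay). Energy is conserved; the solution oscillates indefinitely as standing waves.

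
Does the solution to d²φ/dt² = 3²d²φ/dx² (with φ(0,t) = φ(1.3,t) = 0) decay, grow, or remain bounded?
φ oscillates (no decay). Energy is conserved; the solution oscillates indefinitely as standing waves.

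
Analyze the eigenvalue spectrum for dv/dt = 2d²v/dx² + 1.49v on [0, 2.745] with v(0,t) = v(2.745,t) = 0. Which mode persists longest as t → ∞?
Eigenvalues: λₙ = 2n²π²/2.745² - 1.49.
First three modes:
  n=1: λ₁ = 2π²/2.745² - 1.49 ≈ 1.13
  n=2: λ₂ = 8π²/2.745² - 1.49 ≈ 8.989
  n=3: λ₃ = 18π²/2.745² - 1.49 ≈ 22.087
Since 2π²/2.745² ≈ 2.62 > 1.49, all λₙ > 0.
The n=1 mode decays slowest → dominates as t → ∞.
Asymptotic: v ~ c₁ sin(πx/2.745) e^{-λ₁t} with decay rate λ₁ ≈ 1.13.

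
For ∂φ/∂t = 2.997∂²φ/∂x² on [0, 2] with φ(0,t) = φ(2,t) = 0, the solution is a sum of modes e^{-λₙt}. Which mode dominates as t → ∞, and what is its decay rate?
Eigenvalues: λₙ = 2.997n²π²/2².
First three modes:
  n=1: λ₁ = 2.997π²/2² ≈ 7.395
  n=2: λ₂ = 11.988π²/2² ≈ 29.579 (4× faster decay)
  n=3: λ₃ = 26.973π²/2² ≈ 66.553 (9× faster decay)
As t → ∞, higher modes decay exponentially faster. The n=1 mode dominates: φ ~ c₁ sin(πx/2) e^{-λ₁t}.
Decay rate: λ₁ = 2.997π²/2² ≈ 7.395.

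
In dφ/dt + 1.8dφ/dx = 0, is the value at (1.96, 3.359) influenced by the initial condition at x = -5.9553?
No. Only data at x = -4.0862 affects (1.96, 3.359). Advection has one-way propagation along characteristics.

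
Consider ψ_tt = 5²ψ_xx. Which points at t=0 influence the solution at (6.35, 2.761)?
Domain of dependence: [-7.455, 20.155]. Signals travel at speed 5, so data within |x - 6.35| ≤ 5·2.761 = 13.805 can reach the point.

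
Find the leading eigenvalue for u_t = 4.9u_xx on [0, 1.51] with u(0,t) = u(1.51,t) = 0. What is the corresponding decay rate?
Eigenvalues: λₙ = 4.9n²π²/1.51².
First three modes:
  n=1: λ₁ = 4.9π²/1.51² ≈ 21.21
  n=2: λ₂ = 19.6π²/1.51² ≈ 84.84 (4× faster decay)
  n=3: λ₃ = 44.1π²/1.51² ≈ 190.891 (9× faster decay)
As t → ∞, higher modes decay exponentially faster. The n=1 mode dominates: u ~ c₁ sin(πx/1.51) e^{-λ₁t}.
Decay rate: λ₁ = 4.9π²/1.51² ≈ 21.21.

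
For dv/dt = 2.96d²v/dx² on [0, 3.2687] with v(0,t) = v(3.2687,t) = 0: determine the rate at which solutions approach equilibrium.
Eigenvalues: λₙ = 2.96n²π²/3.2687².
First three modes:
  n=1: λ₁ = 2.96π²/3.2687² ≈ 2.734
  n=2: λ₂ = 11.84π²/3.2687² ≈ 10.937 (4× faster decay)
  n=3: λ₃ = 26.64π²/3.2687² ≈ 24.608 (9× faster decay)
As t → ∞, higher modes decay exponentially faster. The n=1 mode dominates: v ~ c₁ sin(πx/3.2687) e^{-λ₁t}.
Decay rate: λ₁ = 2.96π²/3.2687² ≈ 2.734.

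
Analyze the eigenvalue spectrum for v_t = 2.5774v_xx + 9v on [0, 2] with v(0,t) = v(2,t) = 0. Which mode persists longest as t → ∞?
Eigenvalues: λₙ = 2.5774n²π²/2² - 9.
First three modes:
  n=1: λ₁ = 2.5774π²/2² - 9 ≈ -2.641
  n=2: λ₂ = 10.3096π²/2² - 9 ≈ 16.438
  n=3: λ₃ = 23.1966π²/2² - 9 ≈ 48.235
Since 2.5774π²/2² ≈ 6.359 < 9, λ₁ < 0.
The n=1 mode grows fastest (−λₙ is largest for n=1) → dominates.
Asymptotic: v ~ c₁ sin(πx/2) e^{2.641t} (exponential growth at rate −λ₁ ≈ 2.641).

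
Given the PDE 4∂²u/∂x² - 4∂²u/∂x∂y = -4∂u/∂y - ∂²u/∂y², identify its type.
Rewriting in standard form: 4∂²u/∂x² - 4∂²u/∂x∂y + ∂²u/∂y² + 4∂u/∂y = 0. The second-order coefficients are A = 4, B = -4, C = 1. Since B² - 4AC = 0 = 0, this is a parabolic PDE.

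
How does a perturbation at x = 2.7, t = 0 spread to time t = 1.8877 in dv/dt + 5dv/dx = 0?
At x = 12.1385. The characteristic carries data from (2.7, 0) to (12.1385, 1.8877).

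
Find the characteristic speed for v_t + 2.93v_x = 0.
Speed = 2.93. Information travels along x - 2.93t = const (rightward).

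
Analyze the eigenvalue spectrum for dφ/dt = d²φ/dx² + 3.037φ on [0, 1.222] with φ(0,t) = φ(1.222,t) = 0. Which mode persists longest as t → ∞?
Eigenvalues: λₙ = n²π²/1.222² - 3.037.
First three modes:
  n=1: λ₁ = π²/1.222² - 3.037 ≈ 3.572
  n=2: λ₂ = 4π²/1.222² - 3.037 ≈ 23.4
  n=3: λ₃ = 9π²/1.222² - 3.037 ≈ 56.447
Since π²/1.222² ≈ 6.609 > 3.037, all λₙ > 0.
The n=1 mode decays slowest → dominates as t → ∞.
Asymptotic: φ ~ c₁ sin(πx/1.222) e^{-λ₁t} with decay rate λ₁ ≈ 3.572.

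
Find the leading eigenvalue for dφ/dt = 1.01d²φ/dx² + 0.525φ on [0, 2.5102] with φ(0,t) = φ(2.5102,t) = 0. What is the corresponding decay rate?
Eigenvalues: λₙ = 1.01n²π²/2.5102² - 0.525.
First three modes:
  n=1: λ₁ = 1.01π²/2.5102² - 0.525 ≈ 1.057
  n=2: λ₂ = 4.04π²/2.5102² - 0.525 ≈ 5.803
  n=3: λ₃ = 9.09π²/2.5102² - 0.525 ≈ 13.713
Since 1.01π²/2.5102² ≈ 1.582 > 0.525, all λₙ > 0.
The n=1 mode decays slowest → dominates as t → ∞.
Asymptotic: φ ~ c₁ sin(πx/2.5102) e^{-λ₁t} with decay rate λ₁ ≈ 1.057.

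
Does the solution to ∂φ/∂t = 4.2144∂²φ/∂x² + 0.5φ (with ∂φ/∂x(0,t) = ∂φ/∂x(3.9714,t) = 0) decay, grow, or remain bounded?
φ grows unboundedly. With Neumann BCs the constant mode has diffusion eigenvalue 0, so any r > 0 makes it grow like e^(0.5t); solution grows exponentially.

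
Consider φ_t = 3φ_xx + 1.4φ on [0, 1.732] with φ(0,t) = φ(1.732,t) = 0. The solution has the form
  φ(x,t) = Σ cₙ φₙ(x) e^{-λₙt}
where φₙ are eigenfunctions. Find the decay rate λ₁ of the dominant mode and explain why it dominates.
Eigenvalues: λₙ = 3n²π²/1.732² - 1.4.
First three modes:
  n=1: λ₁ = 3π²/1.732² - 1.4 ≈ 8.47
  n=2: λ₂ = 12π²/1.732² - 1.4 ≈ 38.081
  n=3: λ₃ = 27π²/1.732² - 1.4 ≈ 87.432
Since 3π²/1.732² ≈ 9.87 > 1.4, all λₙ > 0.
The n=1 mode decays slowest → dominates as t → ∞.
Asymptotic: φ ~ c₁ sin(πx/1.732) e^{-λ₁t} with decay rate λ₁ ≈ 8.47.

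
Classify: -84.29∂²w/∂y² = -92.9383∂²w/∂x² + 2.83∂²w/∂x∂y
Rewriting in standard form: 92.9383∂²w/∂x² - 2.83∂²w/∂x∂y - 84.29∂²w/∂y² = 0. Hyperbolic (discriminant = 31343.086128).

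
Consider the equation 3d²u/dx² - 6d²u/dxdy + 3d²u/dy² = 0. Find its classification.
Parabolic. (A = 3, B = -6, C = 3 gives B² - 4AC = 0.)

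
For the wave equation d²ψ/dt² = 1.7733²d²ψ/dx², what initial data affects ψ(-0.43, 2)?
Domain of dependence: [-3.9766, 3.1166]. Signals travel at speed 1.7733, so data within |x - -0.43| ≤ 1.7733·2 = 3.5466 can reach the point.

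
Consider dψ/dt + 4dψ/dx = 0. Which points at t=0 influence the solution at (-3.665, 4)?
A single point: x = -19.665. The characteristic through (-3.665, 4) is x - 4t = const, so x = -3.665 - 4·4 = -19.665.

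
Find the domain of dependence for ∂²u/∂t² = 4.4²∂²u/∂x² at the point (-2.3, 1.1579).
Domain of dependence: [-7.39476, 2.79476]. Signals travel at speed 4.4, so data within |x - -2.3| ≤ 4.4·1.1579 = 5.09476 can reach the point.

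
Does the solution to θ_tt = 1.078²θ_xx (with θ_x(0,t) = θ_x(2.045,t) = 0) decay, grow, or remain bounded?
θ oscillates about a mean that drifts linearly in t (generically unbounded; no decay). There is no damping, so the nonconstant modes persist as standing waves (energy conserved, no decay). But with Neumann conditions at both ends the constant mode has eigenvalue 0: the spatial mean M(t) of θ satisfies M'' = 0, so M(t) = M(0) + M'(0)·t. Unless the initial velocity has zero mean (∫θ_t(x,0)dx = 0), the solution grows linearly in t (unbounded, though not exponentially); if it does have zero mean, the solution stays bounded and simply oscillates.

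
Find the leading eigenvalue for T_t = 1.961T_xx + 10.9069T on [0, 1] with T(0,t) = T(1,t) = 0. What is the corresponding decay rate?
Eigenvalues: λₙ = 1.961n²π²/1² - 10.9069.
First three modes:
  n=1: λ₁ = 1.961π² - 10.9069 ≈ 8.447
  n=2: λ₂ = 7.844π² - 10.9069 ≈ 66.51
  n=3: λ₃ = 17.649π² - 10.9069 ≈ 163.282
Since 1.961π² ≈ 19.354 > 10.9069, all λₙ > 0.
The n=1 mode decays slowest → dominates as t → ∞.
Asymptotic: T ~ c₁ sin(πx/1) e^{-λ₁t} with decay rate λ₁ ≈ 8.447.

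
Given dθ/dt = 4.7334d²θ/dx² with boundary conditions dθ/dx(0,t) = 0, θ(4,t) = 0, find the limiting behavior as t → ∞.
θ → 0. Heat escapes through the Dirichlet boundary.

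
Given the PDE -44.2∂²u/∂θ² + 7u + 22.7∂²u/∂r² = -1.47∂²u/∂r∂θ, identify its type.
Rewriting in standard form: 22.7∂²u/∂r² + 1.47∂²u/∂r∂θ - 44.2∂²u/∂θ² + 7u = 0. The second-order coefficients are A = 22.7, B = 1.47, C = -44.2. Since B² - 4AC = 4015.5209 > 0, this is a hyperbolic PDE.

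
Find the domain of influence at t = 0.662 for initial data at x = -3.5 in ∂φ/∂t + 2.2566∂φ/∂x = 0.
At x = -2.0061308. The characteristic carries data from (-3.5, 0) to (-2.0061308, 0.662).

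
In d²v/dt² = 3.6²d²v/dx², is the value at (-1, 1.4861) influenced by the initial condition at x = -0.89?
Yes. The domain of dependence is [-6.34996, 4.34996], and -0.89 ∈ [-6.34996, 4.34996].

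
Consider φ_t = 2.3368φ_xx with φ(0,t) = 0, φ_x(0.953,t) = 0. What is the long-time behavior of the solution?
As t → ∞, φ → 0. Heat escapes through the Dirichlet boundary.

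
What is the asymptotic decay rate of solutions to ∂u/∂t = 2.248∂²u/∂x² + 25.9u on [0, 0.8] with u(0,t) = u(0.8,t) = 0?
Eigenvalues: λₙ = 2.248n²π²/0.8² - 25.9.
First three modes:
  n=1: λ₁ = 2.248π²/0.8² - 25.9 ≈ 8.767
  n=2: λ₂ = 8.992π²/0.8² - 25.9 ≈ 112.768
  n=3: λ₃ = 20.232π²/0.8² - 25.9 ≈ 286.103
Since 2.248π²/0.8² ≈ 34.667 > 25.9, all λₙ > 0.
The n=1 mode decays slowest → dominates as t → ∞.
Asymptotic: u ~ c₁ sin(πx/0.8) e^{-λ₁t} with decay rate λ₁ ≈ 8.767.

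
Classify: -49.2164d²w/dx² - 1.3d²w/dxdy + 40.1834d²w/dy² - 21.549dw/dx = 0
Hyperbolic (discriminant = 7912.41915104).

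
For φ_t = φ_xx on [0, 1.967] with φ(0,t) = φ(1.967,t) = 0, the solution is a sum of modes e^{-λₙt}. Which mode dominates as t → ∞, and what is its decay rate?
Eigenvalues: λₙ = n²π²/1.967².
First three modes:
  n=1: λ₁ = π²/1.967² ≈ 2.551
  n=2: λ₂ = 4π²/1.967² ≈ 10.204 (4× faster decay)
  n=3: λ₃ = 9π²/1.967² ≈ 22.958 (9× faster decay)
As t → ∞, higher modes decay exponentially faster. The n=1 mode dominates: φ ~ c₁ sin(πx/1.967) e^{-λ₁t}.
Decay rate: λ₁ = π²/1.967² ≈ 2.551.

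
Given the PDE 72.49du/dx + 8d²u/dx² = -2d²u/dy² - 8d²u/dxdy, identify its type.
Rewriting in standard form: 8d²u/dx² + 8d²u/dxdy + 2d²u/dy² + 72.49du/dx = 0. The second-order coefficients are A = 8, B = 8, C = 2. Since B² - 4AC = 0 = 0, this is a parabolic PDE.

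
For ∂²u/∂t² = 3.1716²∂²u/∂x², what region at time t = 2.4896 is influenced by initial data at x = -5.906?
Domain of influence: [-13.80201536, 1.99001536]. Data at x = -5.906 spreads outward at speed 3.1716.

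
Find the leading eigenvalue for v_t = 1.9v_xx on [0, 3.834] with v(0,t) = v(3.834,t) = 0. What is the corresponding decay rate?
Eigenvalues: λₙ = 1.9n²π²/3.834².
First three modes:
  n=1: λ₁ = 1.9π²/3.834² ≈ 1.276
  n=2: λ₂ = 7.6π²/3.834² ≈ 5.103 (4× faster decay)
  n=3: λ₃ = 17.1π²/3.834² ≈ 11.481 (9× faster decay)
As t → ∞, higher modes decay exponentially faster. The n=1 mode dominates: v ~ c₁ sin(πx/3.834) e^{-λ₁t}.
Decay rate: λ₁ = 1.9π²/3.834² ≈ 1.276.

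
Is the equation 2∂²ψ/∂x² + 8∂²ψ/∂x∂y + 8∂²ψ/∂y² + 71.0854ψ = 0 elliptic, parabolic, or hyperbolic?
Computing B² - 4AC with A = 2, B = 8, C = 8: discriminant = 0 (zero). Answer: parabolic.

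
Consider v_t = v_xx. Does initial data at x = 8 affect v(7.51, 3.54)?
Yes, for any finite x. The heat equation has infinite propagation speed, so all initial data affects all points at any t > 0.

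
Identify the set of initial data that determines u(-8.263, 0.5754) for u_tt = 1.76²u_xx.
Domain of dependence: [-9.275704, -7.250296]. Signals travel at speed 1.76, so data within |x - -8.263| ≤ 1.76·0.5754 = 1.012704 can reach the point.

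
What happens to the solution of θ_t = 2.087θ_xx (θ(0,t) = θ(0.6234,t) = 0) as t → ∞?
θ → 0. Heat diffuses out through both boundaries.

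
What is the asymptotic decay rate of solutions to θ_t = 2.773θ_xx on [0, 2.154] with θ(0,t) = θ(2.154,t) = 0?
Eigenvalues: λₙ = 2.773n²π²/2.154².
First three modes:
  n=1: λ₁ = 2.773π²/2.154² ≈ 5.899
  n=2: λ₂ = 11.092π²/2.154² ≈ 23.595 (4× faster decay)
  n=3: λ₃ = 24.957π²/2.154² ≈ 53.089 (9× faster decay)
As t → ∞, higher modes decay exponentially faster. The n=1 mode dominates: θ ~ c₁ sin(πx/2.154) e^{-λ₁t}.
Decay rate: λ₁ = 2.773π²/2.154² ≈ 5.899.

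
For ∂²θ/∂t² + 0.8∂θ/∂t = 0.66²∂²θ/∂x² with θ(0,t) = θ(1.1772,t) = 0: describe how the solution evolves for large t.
θ → 0. Damping (γ=0.8) dissipates energy; oscillations decay exponentially.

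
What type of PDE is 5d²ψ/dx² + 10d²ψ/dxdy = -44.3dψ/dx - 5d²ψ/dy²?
Rewriting in standard form: 5d²ψ/dx² + 10d²ψ/dxdy + 5d²ψ/dy² + 44.3dψ/dx = 0. With A = 5, B = 10, C = 5, the discriminant is 0. This is a parabolic PDE.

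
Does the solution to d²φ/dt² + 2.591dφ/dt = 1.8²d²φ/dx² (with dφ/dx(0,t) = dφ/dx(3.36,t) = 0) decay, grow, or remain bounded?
φ → constant (steady state). Damping (γ=2.591) dissipates the nonconstant modes; with Neumann BCs the spatial average obeys M''+γM'=0 and tends to a finite limit.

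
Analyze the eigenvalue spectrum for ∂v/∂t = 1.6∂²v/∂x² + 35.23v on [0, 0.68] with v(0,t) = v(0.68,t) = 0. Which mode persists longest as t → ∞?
Eigenvalues: λₙ = 1.6n²π²/0.68² - 35.23.
First three modes:
  n=1: λ₁ = 1.6π²/0.68² - 35.23 ≈ -1.079
  n=2: λ₂ = 6.4π²/0.68² - 35.23 ≈ 101.374
  n=3: λ₃ = 14.4π²/0.68² - 35.23 ≈ 272.128
Since 1.6π²/0.68² ≈ 34.151 < 35.23, λ₁ < 0.
The n=1 mode grows fastest (−λₙ is largest for n=1) → dominates.
Asymptotic: v ~ c₁ sin(πx/0.68) e^{1.079t} (exponential growth at rate −λ₁ ≈ 1.079).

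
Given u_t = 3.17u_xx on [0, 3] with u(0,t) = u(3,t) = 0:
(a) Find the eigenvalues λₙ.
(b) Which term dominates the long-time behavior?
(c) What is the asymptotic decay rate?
Eigenvalues: λₙ = 3.17n²π²/3².
First three modes:
  n=1: λ₁ = 3.17π²/3² ≈ 3.476
  n=2: λ₂ = 12.68π²/3² ≈ 13.905 (4× faster decay)
  n=3: λ₃ = 28.53π²/3² ≈ 31.287 (9× faster decay)
As t → ∞, higher modes decay exponentially faster. The n=1 mode dominates: u ~ c₁ sin(πx/3) e^{-λ₁t}.
Decay rate: λ₁ = 3.17π²/3² ≈ 3.476.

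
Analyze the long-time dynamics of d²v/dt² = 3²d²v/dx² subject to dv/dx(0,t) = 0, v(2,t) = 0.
Long-time behavior: v oscillates (no decay). Energy is conserved; the solution oscillates indefinitely as standing waves.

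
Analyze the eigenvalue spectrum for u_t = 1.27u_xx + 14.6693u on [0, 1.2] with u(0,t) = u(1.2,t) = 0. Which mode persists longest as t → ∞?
Eigenvalues: λₙ = 1.27n²π²/1.2² - 14.6693.
First three modes:
  n=1: λ₁ = 1.27π²/1.2² - 14.6693 ≈ -5.965
  n=2: λ₂ = 5.08π²/1.2² - 14.6693 ≈ 20.148
  n=3: λ₃ = 11.43π²/1.2² - 14.6693 ≈ 63.671
Since 1.27π²/1.2² ≈ 8.704 < 14.6693, λ₁ < 0.
The n=1 mode grows fastest (−λₙ is largest for n=1) → dominates.
Asymptotic: u ~ c₁ sin(πx/1.2) e^{5.965t} (exponential growth at rate −λ₁ ≈ 5.965).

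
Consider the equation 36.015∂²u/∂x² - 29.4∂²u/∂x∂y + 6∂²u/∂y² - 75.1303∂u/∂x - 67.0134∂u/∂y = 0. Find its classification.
Parabolic. (A = 36.015, B = -29.4, C = 6 gives B² - 4AC = 0.)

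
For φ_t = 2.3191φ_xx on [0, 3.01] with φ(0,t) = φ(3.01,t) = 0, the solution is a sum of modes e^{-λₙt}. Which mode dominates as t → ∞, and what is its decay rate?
Eigenvalues: λₙ = 2.3191n²π²/3.01².
First three modes:
  n=1: λ₁ = 2.3191π²/3.01² ≈ 2.526
  n=2: λ₂ = 9.2764π²/3.01² ≈ 10.105 (4× faster decay)
  n=3: λ₃ = 20.8719π²/3.01² ≈ 22.737 (9× faster decay)
As t → ∞, higher modes decay exponentially faster. The n=1 mode dominates: φ ~ c₁ sin(πx/3.01) e^{-λ₁t}.
Decay rate: λ₁ = 2.3191π²/3.01² ≈ 2.526.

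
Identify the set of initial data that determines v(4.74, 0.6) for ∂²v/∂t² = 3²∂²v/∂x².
Domain of dependence: [2.94, 6.54]. Signals travel at speed 3, so data within |x - 4.74| ≤ 3·0.6 = 1.8 can reach the point.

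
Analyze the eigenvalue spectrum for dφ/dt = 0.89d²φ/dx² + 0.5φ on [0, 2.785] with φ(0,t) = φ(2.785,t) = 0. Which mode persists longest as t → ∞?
Eigenvalues: λₙ = 0.89n²π²/2.785² - 0.5.
First three modes:
  n=1: λ₁ = 0.89π²/2.785² - 0.5 ≈ 0.633
  n=2: λ₂ = 3.56π²/2.785² - 0.5 ≈ 4.03
  n=3: λ₃ = 8.01π²/2.785² - 0.5 ≈ 9.693
Since 0.89π²/2.785² ≈ 1.133 > 0.5, all λₙ > 0.
The n=1 mode decays slowest → dominates as t → ∞.
Asymptotic: φ ~ c₁ sin(πx/2.785) e^{-λ₁t} with decay rate λ₁ ≈ 0.633.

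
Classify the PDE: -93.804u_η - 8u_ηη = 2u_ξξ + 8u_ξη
Rewriting in standard form: -2u_ξξ - 8u_ξη - 8u_ηη - 93.804u_η = 0. A = -2, B = -8, C = -8. Discriminant B² - 4AC = 0. Since 0 = 0, parabolic.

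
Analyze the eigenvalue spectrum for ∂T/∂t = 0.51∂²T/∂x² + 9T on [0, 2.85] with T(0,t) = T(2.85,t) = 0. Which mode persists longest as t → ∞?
Eigenvalues: λₙ = 0.51n²π²/2.85² - 9.
First three modes:
  n=1: λ₁ = 0.51π²/2.85² - 9 ≈ -8.38
  n=2: λ₂ = 2.04π²/2.85² - 9 ≈ -6.521
  n=3: λ₃ = 4.59π²/2.85² - 9 ≈ -3.423
Since 0.51π²/2.85² ≈ 0.62 < 9, λ₁ < 0.
The n=1 mode grows fastest (−λₙ is largest for n=1) → dominates.
Asymptotic: T ~ c₁ sin(πx/2.85) e^{8.38t} (exponential growth at rate −λ₁ ≈ 8.38).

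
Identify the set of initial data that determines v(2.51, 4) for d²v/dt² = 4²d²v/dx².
Domain of dependence: [-13.49, 18.51]. Signals travel at speed 4, so data within |x - 2.51| ≤ 4·4 = 16 can reach the point.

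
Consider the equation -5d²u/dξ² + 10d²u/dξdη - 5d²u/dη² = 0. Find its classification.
Parabolic. (A = -5, B = 10, C = -5 gives B² - 4AC = 0.)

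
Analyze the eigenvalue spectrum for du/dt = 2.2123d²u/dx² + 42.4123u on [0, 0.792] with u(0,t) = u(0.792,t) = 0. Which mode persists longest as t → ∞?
Eigenvalues: λₙ = 2.2123n²π²/0.792² - 42.4123.
First three modes:
  n=1: λ₁ = 2.2123π²/0.792² - 42.4123 ≈ -7.603
  n=2: λ₂ = 8.8492π²/0.792² - 42.4123 ≈ 96.824
  n=3: λ₃ = 19.9107π²/0.792² - 42.4123 ≈ 270.87
Since 2.2123π²/0.792² ≈ 34.809 < 42.4123, λ₁ < 0.
The n=1 mode grows fastest (−λₙ is largest for n=1) → dominates.
Asymptotic: u ~ c₁ sin(πx/0.792) e^{7.603t} (exponential growth at rate −λ₁ ≈ 7.603).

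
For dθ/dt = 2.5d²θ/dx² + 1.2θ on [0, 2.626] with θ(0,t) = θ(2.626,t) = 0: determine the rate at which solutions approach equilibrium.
Eigenvalues: λₙ = 2.5n²π²/2.626² - 1.2.
First three modes:
  n=1: λ₁ = 2.5π²/2.626² - 1.2 ≈ 2.378
  n=2: λ₂ = 10π²/2.626² - 1.2 ≈ 13.112
  n=3: λ₃ = 22.5π²/2.626² - 1.2 ≈ 31.003
Since 2.5π²/2.626² ≈ 3.578 > 1.2, all λₙ > 0.
The n=1 mode decays slowest → dominates as t → ∞.
Asymptotic: θ ~ c₁ sin(πx/2.626) e^{-λ₁t} with decay rate λ₁ ≈ 2.378.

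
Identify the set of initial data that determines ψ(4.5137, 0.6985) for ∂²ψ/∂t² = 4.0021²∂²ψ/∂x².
Domain of dependence: [1.71823315, 7.30916685]. Signals travel at speed 4.0021, so data within |x - 4.5137| ≤ 4.0021·0.6985 = 2.79546685 can reach the point.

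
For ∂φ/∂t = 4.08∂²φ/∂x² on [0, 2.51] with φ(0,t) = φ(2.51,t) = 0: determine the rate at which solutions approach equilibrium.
Eigenvalues: λₙ = 4.08n²π²/2.51².
First three modes:
  n=1: λ₁ = 4.08π²/2.51² ≈ 6.392
  n=2: λ₂ = 16.32π²/2.51² ≈ 25.567 (4× faster decay)
  n=3: λ₃ = 36.72π²/2.51² ≈ 57.525 (9× faster decay)
As t → ∞, higher modes decay exponentially faster. The n=1 mode dominates: φ ~ c₁ sin(πx/2.51) e^{-λ₁t}.
Decay rate: λ₁ = 4.08π²/2.51² ≈ 6.392.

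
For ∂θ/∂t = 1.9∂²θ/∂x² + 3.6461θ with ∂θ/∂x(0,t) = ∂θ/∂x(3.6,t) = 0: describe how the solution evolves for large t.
θ grows unboundedly. With Neumann BCs the constant mode has diffusion eigenvalue 0, so any r > 0 makes it grow like e^(3.6461t); solution grows exponentially.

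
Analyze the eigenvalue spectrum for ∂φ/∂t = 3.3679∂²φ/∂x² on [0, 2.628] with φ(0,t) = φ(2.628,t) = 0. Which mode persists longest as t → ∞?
Eigenvalues: λₙ = 3.3679n²π²/2.628².
First three modes:
  n=1: λ₁ = 3.3679π²/2.628² ≈ 4.813
  n=2: λ₂ = 13.4716π²/2.628² ≈ 19.252 (4× faster decay)
  n=3: λ₃ = 30.3111π²/2.628² ≈ 43.316 (9× faster decay)
As t → ∞, higher modes decay exponentially faster. The n=1 mode dominates: φ ~ c₁ sin(πx/2.628) e^{-λ₁t}.
Decay rate: λ₁ = 3.3679π²/2.628² ≈ 4.813.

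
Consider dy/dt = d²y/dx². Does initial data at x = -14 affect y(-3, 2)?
Yes, for any finite x. The heat equation has infinite propagation speed, so all initial data affects all points at any t > 0.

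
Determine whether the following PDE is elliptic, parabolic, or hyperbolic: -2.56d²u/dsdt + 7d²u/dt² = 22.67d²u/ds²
Rewriting in standard form: -22.67d²u/ds² - 2.56d²u/dsdt + 7d²u/dt² = 0. Coefficients: A = -22.67, B = -2.56, C = 7. B² - 4AC = 641.3136, which is positive, so the equation is hyperbolic.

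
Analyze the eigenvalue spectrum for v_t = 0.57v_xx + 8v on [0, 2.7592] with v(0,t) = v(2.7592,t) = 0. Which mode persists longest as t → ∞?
Eigenvalues: λₙ = 0.57n²π²/2.7592² - 8.
First three modes:
  n=1: λ₁ = 0.57π²/2.7592² - 8 ≈ -7.261
  n=2: λ₂ = 2.28π²/2.7592² - 8 ≈ -5.044
  n=3: λ₃ = 5.13π²/2.7592² - 8 ≈ -1.35
Since 0.57π²/2.7592² ≈ 0.739 < 8, λ₁ < 0.
The n=1 mode grows fastest (−λₙ is largest for n=1) → dominates.
Asymptotic: v ~ c₁ sin(πx/2.7592) e^{7.261t} (exponential growth at rate −λ₁ ≈ 7.261).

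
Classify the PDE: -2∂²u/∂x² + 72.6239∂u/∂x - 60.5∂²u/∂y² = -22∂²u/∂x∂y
Rewriting in standard form: -2∂²u/∂x² + 22∂²u/∂x∂y - 60.5∂²u/∂y² + 72.6239∂u/∂x = 0. A = -2, B = 22, C = -60.5. Discriminant B² - 4AC = 0. Since 0 = 0, parabolic.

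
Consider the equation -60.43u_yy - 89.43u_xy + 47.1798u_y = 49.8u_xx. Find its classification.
Rewriting in standard form: -49.8u_xx - 89.43u_xy - 60.43u_yy + 47.1798u_y = 0. Elliptic. (A = -49.8, B = -89.43, C = -60.43 gives B² - 4AC = -4039.9311.)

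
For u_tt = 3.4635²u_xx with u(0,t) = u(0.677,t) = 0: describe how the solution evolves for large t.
u oscillates (no decay). Energy is conserved; the solution oscillates indefinitely as standing waves.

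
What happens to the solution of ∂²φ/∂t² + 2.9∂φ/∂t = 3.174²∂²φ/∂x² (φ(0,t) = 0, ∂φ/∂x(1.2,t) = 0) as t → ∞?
φ → 0. Damping (γ=2.9) dissipates energy; oscillations decay exponentially.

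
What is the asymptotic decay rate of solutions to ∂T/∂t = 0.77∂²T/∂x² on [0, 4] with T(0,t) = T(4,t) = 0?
Eigenvalues: λₙ = 0.77n²π²/4².
First three modes:
  n=1: λ₁ = 0.77π²/4² ≈ 0.475
  n=2: λ₂ = 3.08π²/4² ≈ 1.9 (4× faster decay)
  n=3: λ₃ = 6.93π²/4² ≈ 4.275 (9× faster decay)
As t → ∞, higher modes decay exponentially faster. The n=1 mode dominates: T ~ c₁ sin(πx/4) e^{-λ₁t}.
Decay rate: λ₁ = 0.77π²/4² ≈ 0.475.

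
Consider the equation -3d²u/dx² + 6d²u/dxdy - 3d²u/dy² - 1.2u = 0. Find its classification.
Parabolic. (A = -3, B = 6, C = -3 gives B² - 4AC = 0.)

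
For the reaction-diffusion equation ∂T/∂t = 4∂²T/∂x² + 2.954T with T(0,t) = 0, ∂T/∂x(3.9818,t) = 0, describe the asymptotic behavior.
T grows unboundedly. Reaction dominates diffusion (r=2.954 > κπ²/(4L²)≈0.62); solution grows exponentially.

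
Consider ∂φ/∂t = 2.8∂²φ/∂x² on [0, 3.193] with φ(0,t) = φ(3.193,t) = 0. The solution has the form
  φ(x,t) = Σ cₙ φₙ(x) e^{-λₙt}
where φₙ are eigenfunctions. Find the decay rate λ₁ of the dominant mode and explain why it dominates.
Eigenvalues: λₙ = 2.8n²π²/3.193².
First three modes:
  n=1: λ₁ = 2.8π²/3.193² ≈ 2.711
  n=2: λ₂ = 11.2π²/3.193² ≈ 10.842 (4× faster decay)
  n=3: λ₃ = 25.2π²/3.193² ≈ 24.395 (9× faster decay)
As t → ∞, higher modes decay exponentially faster. The n=1 mode dominates: φ ~ c₁ sin(πx/3.193) e^{-λ₁t}.
Decay rate: λ₁ = 2.8π²/3.193² ≈ 2.711.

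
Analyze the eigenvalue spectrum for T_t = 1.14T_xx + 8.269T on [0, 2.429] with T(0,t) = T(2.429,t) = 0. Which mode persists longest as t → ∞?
Eigenvalues: λₙ = 1.14n²π²/2.429² - 8.269.
First three modes:
  n=1: λ₁ = 1.14π²/2.429² - 8.269 ≈ -6.362
  n=2: λ₂ = 4.56π²/2.429² - 8.269 ≈ -0.641
  n=3: λ₃ = 10.26π²/2.429² - 8.269 ≈ 8.894
Since 1.14π²/2.429² ≈ 1.907 < 8.269, λ₁ < 0.
The n=1 mode grows fastest (−λₙ is largest for n=1) → dominates.
Asymptotic: T ~ c₁ sin(πx/2.429) e^{6.362t} (exponential growth at rate −λ₁ ≈ 6.362).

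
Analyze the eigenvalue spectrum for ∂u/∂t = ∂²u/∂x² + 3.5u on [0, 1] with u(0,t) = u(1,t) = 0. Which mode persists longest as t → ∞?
Eigenvalues: λₙ = n²π²/1² - 3.5.
First three modes:
  n=1: λ₁ = π² - 3.5 ≈ 6.37
  n=2: λ₂ = 4π² - 3.5 ≈ 35.978
  n=3: λ₃ = 9π² - 3.5 ≈ 85.326
Since π² ≈ 9.87 > 3.5, all λₙ > 0.
The n=1 mode decays slowest → dominates as t → ∞.
Asymptotic: u ~ c₁ sin(πx/1) e^{-λ₁t} with decay rate λ₁ ≈ 6.37.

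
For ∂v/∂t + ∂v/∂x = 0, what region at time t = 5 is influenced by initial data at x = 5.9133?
At x = 10.9133. The characteristic carries data from (5.9133, 0) to (10.9133, 5).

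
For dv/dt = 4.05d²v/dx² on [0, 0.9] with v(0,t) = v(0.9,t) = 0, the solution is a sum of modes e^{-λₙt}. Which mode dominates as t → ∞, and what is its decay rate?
Eigenvalues: λₙ = 4.05n²π²/0.9².
First three modes:
  n=1: λ₁ = 4.05π²/0.9² ≈ 49.348
  n=2: λ₂ = 16.2π²/0.9² ≈ 197.392 (4× faster decay)
  n=3: λ₃ = 36.45π²/0.9² ≈ 444.132 (9× faster decay)
As t → ∞, higher modes decay exponentially faster. The n=1 mode dominates: v ~ c₁ sin(πx/0.9) e^{-λ₁t}.
Decay rate: λ₁ = 4.05π²/0.9² ≈ 49.348.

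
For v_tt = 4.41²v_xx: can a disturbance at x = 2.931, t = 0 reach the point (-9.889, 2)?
No. The domain of dependence is [-18.709, -1.069], and 2.931 is outside this interval.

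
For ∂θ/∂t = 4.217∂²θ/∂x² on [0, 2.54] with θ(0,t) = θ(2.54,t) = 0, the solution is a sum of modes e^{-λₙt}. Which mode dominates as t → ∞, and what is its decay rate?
Eigenvalues: λₙ = 4.217n²π²/2.54².
First three modes:
  n=1: λ₁ = 4.217π²/2.54² ≈ 6.451
  n=2: λ₂ = 16.868π²/2.54² ≈ 25.805 (4× faster decay)
  n=3: λ₃ = 37.953π²/2.54² ≈ 58.06 (9× faster decay)
As t → ∞, higher modes decay exponentially faster. The n=1 mode dominates: θ ~ c₁ sin(πx/2.54) e^{-λ₁t}.
Decay rate: λ₁ = 4.217π²/2.54² ≈ 6.451.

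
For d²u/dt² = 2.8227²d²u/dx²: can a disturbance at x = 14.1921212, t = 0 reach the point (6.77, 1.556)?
No. The domain of dependence is [2.3778788, 11.1621212], and 14.1921212 is outside this interval.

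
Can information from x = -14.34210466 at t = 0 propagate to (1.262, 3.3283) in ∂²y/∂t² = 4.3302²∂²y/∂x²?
No. The domain of dependence is [-13.15020466, 15.67420466], and -14.34210466 is outside this interval.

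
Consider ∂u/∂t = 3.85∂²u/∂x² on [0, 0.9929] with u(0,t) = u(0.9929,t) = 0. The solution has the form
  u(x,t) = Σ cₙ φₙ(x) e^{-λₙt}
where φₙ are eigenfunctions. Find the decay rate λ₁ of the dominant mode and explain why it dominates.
Eigenvalues: λₙ = 3.85n²π²/0.9929².
First three modes:
  n=1: λ₁ = 3.85π²/0.9929² ≈ 38.543
  n=2: λ₂ = 15.4π²/0.9929² ≈ 154.173 (4× faster decay)
  n=3: λ₃ = 34.65π²/0.9929² ≈ 346.89 (9× faster decay)
As t → ∞, higher modes decay exponentially faster. The n=1 mode dominates: u ~ c₁ sin(πx/0.9929) e^{-λ₁t}.
Decay rate: λ₁ = 3.85π²/0.9929² ≈ 38.543.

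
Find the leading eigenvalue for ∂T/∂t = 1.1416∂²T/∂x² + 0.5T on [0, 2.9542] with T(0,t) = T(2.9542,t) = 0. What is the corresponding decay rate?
Eigenvalues: λₙ = 1.1416n²π²/2.9542² - 0.5.
First three modes:
  n=1: λ₁ = 1.1416π²/2.9542² - 0.5 ≈ 0.791
  n=2: λ₂ = 4.5664π²/2.9542² - 0.5 ≈ 4.664
  n=3: λ₃ = 10.2744π²/2.9542² - 0.5 ≈ 11.119
Since 1.1416π²/2.9542² ≈ 1.291 > 0.5, all λₙ > 0.
The n=1 mode decays slowest → dominates as t → ∞.
Asymptotic: T ~ c₁ sin(πx/2.9542) e^{-λ₁t} with decay rate λ₁ ≈ 0.791.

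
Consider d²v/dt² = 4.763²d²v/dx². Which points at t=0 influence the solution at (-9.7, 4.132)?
Domain of dependence: [-29.380716, 9.980716]. Signals travel at speed 4.763, so data within |x - -9.7| ≤ 4.763·4.132 = 19.680716 can reach the point.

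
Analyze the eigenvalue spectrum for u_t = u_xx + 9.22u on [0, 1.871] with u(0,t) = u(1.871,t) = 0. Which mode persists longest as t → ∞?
Eigenvalues: λₙ = n²π²/1.871² - 9.22.
First three modes:
  n=1: λ₁ = π²/1.871² - 9.22 ≈ -6.401
  n=2: λ₂ = 4π²/1.871² - 9.22 ≈ 2.057
  n=3: λ₃ = 9π²/1.871² - 9.22 ≈ 16.154
Since π²/1.871² ≈ 2.819 < 9.22, λ₁ < 0.
The n=1 mode grows fastest (−λₙ is largest for n=1) → dominates.
Asymptotic: u ~ c₁ sin(πx/1.871) e^{6.401t} (exponential growth at rate −λ₁ ≈ 6.401).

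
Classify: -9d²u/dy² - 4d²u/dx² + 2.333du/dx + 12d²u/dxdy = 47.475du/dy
Rewriting in standard form: -4d²u/dx² + 12d²u/dxdy - 9d²u/dy² + 2.333du/dx - 47.475du/dy = 0. Parabolic (discriminant = 0).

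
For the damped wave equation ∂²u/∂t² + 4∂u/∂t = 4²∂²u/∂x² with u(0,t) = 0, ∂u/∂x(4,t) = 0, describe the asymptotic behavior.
u → 0. Damping (γ=4) dissipates energy; oscillations decay exponentially.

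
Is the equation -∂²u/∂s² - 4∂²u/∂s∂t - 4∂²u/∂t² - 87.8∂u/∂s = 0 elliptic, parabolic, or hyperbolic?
Computing B² - 4AC with A = -1, B = -4, C = -4: discriminant = 0 (zero). Answer: parabolic.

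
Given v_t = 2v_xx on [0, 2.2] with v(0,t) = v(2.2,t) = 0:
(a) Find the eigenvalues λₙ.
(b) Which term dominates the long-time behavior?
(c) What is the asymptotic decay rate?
Eigenvalues: λₙ = 2n²π²/2.2².
First three modes:
  n=1: λ₁ = 2π²/2.2² ≈ 4.078
  n=2: λ₂ = 8π²/2.2² ≈ 16.313 (4× faster decay)
  n=3: λ₃ = 18π²/2.2² ≈ 36.705 (9× faster decay)
As t → ∞, higher modes decay exponentially faster. The n=1 mode dominates: v ~ c₁ sin(πx/2.2) e^{-λ₁t}.
Decay rate: λ₁ = 2π²/2.2² ≈ 4.078.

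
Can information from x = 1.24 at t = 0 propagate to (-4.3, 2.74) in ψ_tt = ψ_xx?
No. The domain of dependence is [-7.04, -1.56], and 1.24 is outside this interval.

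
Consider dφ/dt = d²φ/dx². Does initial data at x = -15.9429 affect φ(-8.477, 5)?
Yes, for any finite x. The heat equation has infinite propagation speed, so all initial data affects all points at any t > 0.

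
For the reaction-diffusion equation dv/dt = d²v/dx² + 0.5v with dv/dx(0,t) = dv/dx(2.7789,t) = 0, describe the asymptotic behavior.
v grows unboundedly. With Neumann BCs the constant mode has diffusion eigenvalue 0, so any r > 0 makes it grow like e^(0.5t); solution grows exponentially.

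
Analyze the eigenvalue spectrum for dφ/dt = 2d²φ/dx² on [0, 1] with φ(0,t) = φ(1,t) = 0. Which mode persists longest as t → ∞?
Eigenvalues: λₙ = 2n²π².
First three modes:
  n=1: λ₁ = 2π² ≈ 19.739
  n=2: λ₂ = 8π² ≈ 78.957 (4× faster decay)
  n=3: λ₃ = 18π² ≈ 177.653 (9× faster decay)
As t → ∞, higher modes decay exponentially faster. The n=1 mode dominates: φ ~ c₁ sin(πx) e^{-λ₁t}.
Decay rate: λ₁ = 2π² ≈ 19.739.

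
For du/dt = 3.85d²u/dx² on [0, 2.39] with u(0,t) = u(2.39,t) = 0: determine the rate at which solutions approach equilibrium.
Eigenvalues: λₙ = 3.85n²π²/2.39².
First three modes:
  n=1: λ₁ = 3.85π²/2.39² ≈ 6.652
  n=2: λ₂ = 15.4π²/2.39² ≈ 26.609 (4× faster decay)
  n=3: λ₃ = 34.65π²/2.39² ≈ 59.87 (9× faster decay)
As t → ∞, higher modes decay exponentially faster. The n=1 mode dominates: u ~ c₁ sin(πx/2.39) e^{-λ₁t}.
Decay rate: λ₁ = 3.85π²/2.39² ≈ 6.652.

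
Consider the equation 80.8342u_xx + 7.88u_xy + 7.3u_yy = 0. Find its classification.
Elliptic. (A = 80.8342, B = 7.88, C = 7.3 gives B² - 4AC = -2298.26424.)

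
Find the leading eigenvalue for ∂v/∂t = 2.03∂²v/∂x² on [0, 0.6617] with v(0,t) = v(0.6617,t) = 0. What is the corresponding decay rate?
Eigenvalues: λₙ = 2.03n²π²/0.6617².
First three modes:
  n=1: λ₁ = 2.03π²/0.6617² ≈ 45.759
  n=2: λ₂ = 8.12π²/0.6617² ≈ 183.035 (4× faster decay)
  n=3: λ₃ = 18.27π²/0.6617² ≈ 411.828 (9× faster decay)
As t → ∞, higher modes decay exponentially faster. The n=1 mode dominates: v ~ c₁ sin(πx/0.6617) e^{-λ₁t}.
Decay rate: λ₁ = 2.03π²/0.6617² ≈ 45.759.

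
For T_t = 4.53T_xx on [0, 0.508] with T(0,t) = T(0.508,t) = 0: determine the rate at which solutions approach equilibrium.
Eigenvalues: λₙ = 4.53n²π²/0.508².
First three modes:
  n=1: λ₁ = 4.53π²/0.508² ≈ 173.249
  n=2: λ₂ = 18.12π²/0.508² ≈ 692.996 (4× faster decay)
  n=3: λ₃ = 40.77π²/0.508² ≈ 1559.24 (9× faster decay)
As t → ∞, higher modes decay exponentially faster. The n=1 mode dominates: T ~ c₁ sin(πx/0.508) e^{-λ₁t}.
Decay rate: λ₁ = 4.53π²/0.508² ≈ 173.249.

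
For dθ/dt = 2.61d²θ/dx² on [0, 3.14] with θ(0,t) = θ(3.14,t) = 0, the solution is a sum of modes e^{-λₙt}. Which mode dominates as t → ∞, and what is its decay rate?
Eigenvalues: λₙ = 2.61n²π²/3.14².
First three modes:
  n=1: λ₁ = 2.61π²/3.14² ≈ 2.613
  n=2: λ₂ = 10.44π²/3.14² ≈ 10.451 (4× faster decay)
  n=3: λ₃ = 23.49π²/3.14² ≈ 23.514 (9× faster decay)
As t → ∞, higher modes decay exponentially faster. The n=1 mode dominates: θ ~ c₁ sin(πx/3.14) e^{-λ₁t}.
Decay rate: λ₁ = 2.61π²/3.14² ≈ 2.613.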